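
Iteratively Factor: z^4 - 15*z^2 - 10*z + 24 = (z - 1)*(z^3 + z^2 - 14*z - 24) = (z - 1)*(z + 2)*(z^2 - z - 12) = (z - 4)*(z - 1)*(z + 2)*(z + 3)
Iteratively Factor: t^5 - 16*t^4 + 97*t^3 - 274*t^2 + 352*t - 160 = (t - 2)*(t^4 - 14*t^3 + 69*t^2 - 136*t + 80) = (t - 4)*(t - 2)*(t^3 - 10*t^2 + 29*t - 20) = (t - 4)*(t - 2)*(t - 1)*(t^2 - 9*t + 20) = (t - 4)^2*(t - 2)*(t - 1)*(t - 5)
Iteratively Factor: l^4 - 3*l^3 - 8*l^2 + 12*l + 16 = (l + 2)*(l^3 - 5*l^2 + 2*l + 8) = (l + 1)*(l + 2)*(l^2 - 6*l + 8) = (l - 2)*(l + 1)*(l + 2)*(l - 4)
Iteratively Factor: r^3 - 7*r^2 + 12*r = (r - 4)*(r^2 - 3*r) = r*(r - 4)*(r - 3)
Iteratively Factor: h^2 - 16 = (h + 4)*(h - 4)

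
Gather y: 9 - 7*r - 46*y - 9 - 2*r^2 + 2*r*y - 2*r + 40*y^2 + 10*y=-2*r^2 - 9*r + 40*y^2 + y*(2*r - 36)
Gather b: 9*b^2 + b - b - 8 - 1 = 9*b^2 - 9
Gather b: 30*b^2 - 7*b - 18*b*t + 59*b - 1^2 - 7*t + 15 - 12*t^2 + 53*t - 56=30*b^2 + b*(52 - 18*t) - 12*t^2 + 46*t - 42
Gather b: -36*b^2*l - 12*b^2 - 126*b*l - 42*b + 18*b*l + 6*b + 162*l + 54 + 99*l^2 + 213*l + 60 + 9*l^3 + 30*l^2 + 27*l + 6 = b^2*(-36*l - 12) + b*(-108*l - 36) + 9*l^3 + 129*l^2 + 402*l + 120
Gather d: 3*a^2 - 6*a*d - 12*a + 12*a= 3*a^2 - 6*a*d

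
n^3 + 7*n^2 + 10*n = n*(n + 2)*(n + 5)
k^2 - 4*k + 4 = (k - 2)^2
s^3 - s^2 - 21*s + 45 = (s - 3)^2*(s + 5)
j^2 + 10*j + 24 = (j + 4)*(j + 6)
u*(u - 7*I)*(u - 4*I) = u^3 - 11*I*u^2 - 28*u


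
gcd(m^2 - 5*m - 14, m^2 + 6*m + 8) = m + 2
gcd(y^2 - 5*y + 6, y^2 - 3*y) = y - 3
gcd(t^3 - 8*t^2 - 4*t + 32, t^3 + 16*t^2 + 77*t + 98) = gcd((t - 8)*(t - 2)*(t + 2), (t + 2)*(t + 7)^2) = t + 2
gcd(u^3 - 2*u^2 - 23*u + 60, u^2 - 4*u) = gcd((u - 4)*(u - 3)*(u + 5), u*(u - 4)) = u - 4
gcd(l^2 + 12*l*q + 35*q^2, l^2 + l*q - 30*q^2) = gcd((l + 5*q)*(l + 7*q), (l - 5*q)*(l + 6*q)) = 1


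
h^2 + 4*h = h*(h + 4)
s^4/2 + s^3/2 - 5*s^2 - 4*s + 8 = (s/2 + 1)*(s - 1)*(s - 2*sqrt(2))*(s + 2*sqrt(2))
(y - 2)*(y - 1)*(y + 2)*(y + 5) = y^4 + 4*y^3 - 9*y^2 - 16*y + 20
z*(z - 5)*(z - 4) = z^3 - 9*z^2 + 20*z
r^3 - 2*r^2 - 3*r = r*(r - 3)*(r + 1)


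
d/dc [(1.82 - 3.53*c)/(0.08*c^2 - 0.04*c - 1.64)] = (0.2824*c^2 - 0.2912*c + 5.862)/(0.0064*c^4 - 0.0064*c^3 - 0.2608*c^2 + 0.1312*c + 2.6896)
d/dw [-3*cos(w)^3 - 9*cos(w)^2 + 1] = 9*(cos(w) + 2)*sin(w)*cos(w)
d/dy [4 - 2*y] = -2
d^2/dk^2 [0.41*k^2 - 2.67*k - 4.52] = 0.820000000000000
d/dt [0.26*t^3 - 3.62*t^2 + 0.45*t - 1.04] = 0.78*t^2 - 7.24*t + 0.45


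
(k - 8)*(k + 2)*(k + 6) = k^3 - 52*k - 96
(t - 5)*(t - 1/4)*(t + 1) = t^3 - 17*t^2/4 - 4*t + 5/4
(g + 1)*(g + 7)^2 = g^3 + 15*g^2 + 63*g + 49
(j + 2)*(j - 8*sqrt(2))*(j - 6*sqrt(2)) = j^3 - 14*sqrt(2)*j^2 + 2*j^2 - 28*sqrt(2)*j + 96*j + 192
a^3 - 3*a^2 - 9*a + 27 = (a - 3)^2*(a + 3)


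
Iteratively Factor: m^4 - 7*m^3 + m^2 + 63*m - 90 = (m - 2)*(m^3 - 5*m^2 - 9*m + 45) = (m - 3)*(m - 2)*(m^2 - 2*m - 15) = (m - 3)*(m - 2)*(m + 3)*(m - 5)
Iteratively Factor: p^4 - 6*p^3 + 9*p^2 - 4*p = (p - 1)*(p^3 - 5*p^2 + 4*p) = p*(p - 1)*(p^2 - 5*p + 4) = p*(p - 1)^2*(p - 4)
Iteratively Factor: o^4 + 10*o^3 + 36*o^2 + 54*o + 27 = (o + 1)*(o^3 + 9*o^2 + 27*o + 27) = (o + 1)*(o + 3)*(o^2 + 6*o + 9) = (o + 1)*(o + 3)^2*(o + 3)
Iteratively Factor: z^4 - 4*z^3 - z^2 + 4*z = (z - 1)*(z^3 - 3*z^2 - 4*z) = (z - 4)*(z - 1)*(z^2 + z) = (z - 4)*(z - 1)*(z + 1)*(z)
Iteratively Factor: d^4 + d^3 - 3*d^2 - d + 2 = (d - 1)*(d^3 + 2*d^2 - d - 2) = (d - 1)^2*(d^2 + 3*d + 2) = (d - 1)^2*(d + 1)*(d + 2)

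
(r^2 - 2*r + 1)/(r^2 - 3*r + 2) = (r - 1)/(r - 2)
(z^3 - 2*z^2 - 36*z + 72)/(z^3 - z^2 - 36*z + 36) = (z - 2)/(z - 1)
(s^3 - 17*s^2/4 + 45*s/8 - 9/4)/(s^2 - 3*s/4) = s - 7/2 + 3/s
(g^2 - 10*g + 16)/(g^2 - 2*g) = (g - 8)/g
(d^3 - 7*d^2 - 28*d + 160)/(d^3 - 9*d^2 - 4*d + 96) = (d + 5)/(d + 3)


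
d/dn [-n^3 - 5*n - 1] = -3*n^2 - 5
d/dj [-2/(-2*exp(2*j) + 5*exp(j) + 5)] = (10 - 8*exp(j))*exp(j)/(-2*exp(2*j) + 5*exp(j) + 5)^2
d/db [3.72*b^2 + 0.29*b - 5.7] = 7.44*b + 0.29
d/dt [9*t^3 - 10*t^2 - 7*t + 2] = 27*t^2 - 20*t - 7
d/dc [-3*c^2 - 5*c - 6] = -6*c - 5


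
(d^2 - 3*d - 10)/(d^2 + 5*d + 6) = (d - 5)/(d + 3)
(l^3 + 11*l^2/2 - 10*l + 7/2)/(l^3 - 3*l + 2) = (l^2 + 13*l/2 - 7/2)/(l^2 + l - 2)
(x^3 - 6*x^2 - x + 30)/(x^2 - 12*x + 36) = (x^3 - 6*x^2 - x + 30)/(x^2 - 12*x + 36)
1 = 1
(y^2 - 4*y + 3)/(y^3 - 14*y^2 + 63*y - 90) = (y - 1)/(y^2 - 11*y + 30)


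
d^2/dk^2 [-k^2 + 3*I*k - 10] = -2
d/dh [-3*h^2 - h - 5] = -6*h - 1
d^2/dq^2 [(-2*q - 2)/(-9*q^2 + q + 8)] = 4*((-27*q - 8)*(-9*q^2 + q + 8) - (q + 1)*(18*q - 1)^2)/(-9*q^2 + q + 8)^3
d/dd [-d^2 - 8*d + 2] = -2*d - 8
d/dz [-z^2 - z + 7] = -2*z - 1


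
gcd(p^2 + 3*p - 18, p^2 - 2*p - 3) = p - 3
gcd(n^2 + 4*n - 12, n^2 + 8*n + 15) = 1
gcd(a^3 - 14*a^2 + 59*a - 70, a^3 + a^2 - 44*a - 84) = a - 7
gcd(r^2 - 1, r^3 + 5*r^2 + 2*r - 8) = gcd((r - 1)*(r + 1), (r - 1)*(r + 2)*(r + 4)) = r - 1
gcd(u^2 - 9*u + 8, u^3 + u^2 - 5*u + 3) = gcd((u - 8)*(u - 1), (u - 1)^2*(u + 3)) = u - 1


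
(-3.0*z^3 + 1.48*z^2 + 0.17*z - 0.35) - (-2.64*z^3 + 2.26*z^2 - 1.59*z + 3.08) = -0.36*z^3 - 0.78*z^2 + 1.76*z - 3.43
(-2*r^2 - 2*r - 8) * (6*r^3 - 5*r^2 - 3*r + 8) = -12*r^5 - 2*r^4 - 32*r^3 + 30*r^2 + 8*r - 64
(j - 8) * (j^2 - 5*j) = j^3 - 13*j^2 + 40*j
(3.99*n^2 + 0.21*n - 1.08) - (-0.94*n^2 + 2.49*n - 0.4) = 4.93*n^2 - 2.28*n - 0.68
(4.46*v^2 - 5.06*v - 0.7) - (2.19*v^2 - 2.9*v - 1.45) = 2.27*v^2 - 2.16*v + 0.75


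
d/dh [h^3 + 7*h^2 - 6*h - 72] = 3*h^2 + 14*h - 6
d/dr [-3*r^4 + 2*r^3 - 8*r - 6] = -12*r^3 + 6*r^2 - 8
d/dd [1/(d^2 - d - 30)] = (1 - 2*d)/(-d^2 + d + 30)^2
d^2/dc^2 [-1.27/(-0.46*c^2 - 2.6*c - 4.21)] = (-0.537464*c^2 - 3.03784*c + 1.27*(0.92*c + 2.6)*(1.84*c + 5.2) - 4.918964)/(0.46*c^2 + 2.6*c + 4.21)^3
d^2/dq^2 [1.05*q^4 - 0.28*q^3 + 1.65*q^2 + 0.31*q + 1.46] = 12.6*q^2 - 1.68*q + 3.3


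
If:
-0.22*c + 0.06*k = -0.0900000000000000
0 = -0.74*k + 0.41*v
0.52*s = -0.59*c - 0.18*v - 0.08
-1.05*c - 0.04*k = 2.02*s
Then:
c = 0.27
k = -0.52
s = -0.13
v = -0.95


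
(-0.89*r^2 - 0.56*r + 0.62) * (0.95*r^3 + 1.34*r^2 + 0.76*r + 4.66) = -0.8455*r^5 - 1.7246*r^4 - 0.8378*r^3 - 3.7422*r^2 - 2.1384*r + 2.8892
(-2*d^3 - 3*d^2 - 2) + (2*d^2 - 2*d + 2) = -2*d^3 - d^2 - 2*d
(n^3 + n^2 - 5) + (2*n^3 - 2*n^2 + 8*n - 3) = 3*n^3 - n^2 + 8*n - 8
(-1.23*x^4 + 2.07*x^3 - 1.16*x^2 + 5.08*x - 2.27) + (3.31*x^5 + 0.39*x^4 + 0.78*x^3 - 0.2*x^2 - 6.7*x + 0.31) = 3.31*x^5 - 0.84*x^4 + 2.85*x^3 - 1.36*x^2 - 1.62*x - 1.96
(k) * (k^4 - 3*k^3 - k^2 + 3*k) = k^5 - 3*k^4 - k^3 + 3*k^2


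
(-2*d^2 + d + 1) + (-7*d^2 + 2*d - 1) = -9*d^2 + 3*d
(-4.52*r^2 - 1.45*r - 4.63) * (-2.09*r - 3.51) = 9.4468*r^3 + 18.8957*r^2 + 14.7662*r + 16.2513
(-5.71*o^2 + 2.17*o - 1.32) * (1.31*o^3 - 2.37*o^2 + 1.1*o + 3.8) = -7.4801*o^5 + 16.3754*o^4 - 13.1531*o^3 - 16.1826*o^2 + 6.794*o - 5.016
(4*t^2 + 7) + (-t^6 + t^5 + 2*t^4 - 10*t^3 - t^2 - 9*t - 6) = -t^6 + t^5 + 2*t^4 - 10*t^3 + 3*t^2 - 9*t + 1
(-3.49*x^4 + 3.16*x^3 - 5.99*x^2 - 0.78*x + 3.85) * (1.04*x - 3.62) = -3.6296*x^5 + 15.9202*x^4 - 17.6688*x^3 + 20.8726*x^2 + 6.8276*x - 13.937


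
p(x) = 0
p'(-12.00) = 0.00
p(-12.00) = 0.00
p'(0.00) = 0.00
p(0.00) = 0.00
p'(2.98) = 0.00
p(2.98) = 0.00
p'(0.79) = 0.00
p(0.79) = 0.00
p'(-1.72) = 0.00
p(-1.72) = 0.00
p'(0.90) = 0.00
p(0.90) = 0.00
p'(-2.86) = 0.00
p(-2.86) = 0.00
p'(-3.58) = 0.00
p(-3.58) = 0.00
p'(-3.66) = 0.00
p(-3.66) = 0.00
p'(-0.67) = 0.00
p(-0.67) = 0.00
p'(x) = 0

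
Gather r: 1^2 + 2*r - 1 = 2*r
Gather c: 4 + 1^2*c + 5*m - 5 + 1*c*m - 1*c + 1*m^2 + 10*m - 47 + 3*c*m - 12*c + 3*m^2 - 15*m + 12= c*(4*m - 12) + 4*m^2 - 36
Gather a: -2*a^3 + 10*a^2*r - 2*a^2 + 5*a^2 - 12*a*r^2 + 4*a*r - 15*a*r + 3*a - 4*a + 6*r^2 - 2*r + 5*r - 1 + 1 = -2*a^3 + a^2*(10*r + 3) + a*(-12*r^2 - 11*r - 1) + 6*r^2 + 3*r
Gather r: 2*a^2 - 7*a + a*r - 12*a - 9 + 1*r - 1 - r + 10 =2*a^2 + a*r - 19*a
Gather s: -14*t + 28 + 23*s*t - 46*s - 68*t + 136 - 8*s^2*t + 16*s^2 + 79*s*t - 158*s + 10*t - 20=s^2*(16 - 8*t) + s*(102*t - 204) - 72*t + 144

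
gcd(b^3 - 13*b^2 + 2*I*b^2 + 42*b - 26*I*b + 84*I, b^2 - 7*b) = b - 7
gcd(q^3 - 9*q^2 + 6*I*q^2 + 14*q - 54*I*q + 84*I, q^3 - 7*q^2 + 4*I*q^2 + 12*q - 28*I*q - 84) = q^2 + q*(-7 + 6*I) - 42*I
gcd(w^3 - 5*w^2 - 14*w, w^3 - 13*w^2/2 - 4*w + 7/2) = w - 7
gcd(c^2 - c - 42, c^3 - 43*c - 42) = c^2 - c - 42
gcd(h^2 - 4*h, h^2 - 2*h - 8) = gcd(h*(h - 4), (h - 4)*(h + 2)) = h - 4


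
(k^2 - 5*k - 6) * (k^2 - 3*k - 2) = k^4 - 8*k^3 + 7*k^2 + 28*k + 12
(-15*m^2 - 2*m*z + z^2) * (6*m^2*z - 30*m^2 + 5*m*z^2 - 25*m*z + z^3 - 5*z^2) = -90*m^4*z + 450*m^4 - 87*m^3*z^2 + 435*m^3*z - 19*m^2*z^3 + 95*m^2*z^2 + 3*m*z^4 - 15*m*z^3 + z^5 - 5*z^4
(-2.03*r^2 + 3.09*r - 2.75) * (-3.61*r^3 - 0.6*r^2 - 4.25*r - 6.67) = 7.3283*r^5 - 9.9369*r^4 + 16.701*r^3 + 2.0576*r^2 - 8.9228*r + 18.3425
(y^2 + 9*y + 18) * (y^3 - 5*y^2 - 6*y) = y^5 + 4*y^4 - 33*y^3 - 144*y^2 - 108*y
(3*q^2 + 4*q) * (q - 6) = 3*q^3 - 14*q^2 - 24*q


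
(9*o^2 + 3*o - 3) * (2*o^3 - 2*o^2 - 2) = 18*o^5 - 12*o^4 - 12*o^3 - 12*o^2 - 6*o + 6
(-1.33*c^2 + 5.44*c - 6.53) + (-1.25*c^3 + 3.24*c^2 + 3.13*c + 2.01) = -1.25*c^3 + 1.91*c^2 + 8.57*c - 4.52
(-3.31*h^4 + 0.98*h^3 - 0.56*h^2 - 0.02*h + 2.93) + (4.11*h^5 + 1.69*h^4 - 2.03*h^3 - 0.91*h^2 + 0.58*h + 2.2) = 4.11*h^5 - 1.62*h^4 - 1.05*h^3 - 1.47*h^2 + 0.56*h + 5.13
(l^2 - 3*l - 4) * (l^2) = l^4 - 3*l^3 - 4*l^2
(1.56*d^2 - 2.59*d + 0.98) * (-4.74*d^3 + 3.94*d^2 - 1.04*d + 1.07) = -7.3944*d^5 + 18.423*d^4 - 16.4722*d^3 + 8.224*d^2 - 3.7905*d + 1.0486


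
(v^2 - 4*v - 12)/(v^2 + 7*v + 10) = (v - 6)/(v + 5)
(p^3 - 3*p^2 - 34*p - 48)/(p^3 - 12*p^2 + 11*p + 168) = (p + 2)/(p - 7)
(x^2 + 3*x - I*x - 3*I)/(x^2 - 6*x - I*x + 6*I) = (x + 3)/(x - 6)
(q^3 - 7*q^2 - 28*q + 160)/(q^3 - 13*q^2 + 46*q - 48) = (q^2 + q - 20)/(q^2 - 5*q + 6)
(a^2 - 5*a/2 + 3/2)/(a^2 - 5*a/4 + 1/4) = 2*(2*a - 3)/(4*a - 1)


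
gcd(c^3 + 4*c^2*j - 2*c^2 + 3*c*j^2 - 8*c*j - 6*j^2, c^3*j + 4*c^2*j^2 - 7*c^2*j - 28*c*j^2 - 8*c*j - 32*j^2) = 1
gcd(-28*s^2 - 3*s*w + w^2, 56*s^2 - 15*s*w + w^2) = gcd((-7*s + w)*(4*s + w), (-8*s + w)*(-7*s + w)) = 7*s - w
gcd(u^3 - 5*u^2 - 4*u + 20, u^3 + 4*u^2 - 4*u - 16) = u^2 - 4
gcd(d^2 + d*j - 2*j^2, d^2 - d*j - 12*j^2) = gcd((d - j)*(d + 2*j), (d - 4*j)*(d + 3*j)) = 1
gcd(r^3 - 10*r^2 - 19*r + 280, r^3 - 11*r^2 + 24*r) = r - 8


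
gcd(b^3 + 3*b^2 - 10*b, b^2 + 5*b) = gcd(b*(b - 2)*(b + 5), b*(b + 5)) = b^2 + 5*b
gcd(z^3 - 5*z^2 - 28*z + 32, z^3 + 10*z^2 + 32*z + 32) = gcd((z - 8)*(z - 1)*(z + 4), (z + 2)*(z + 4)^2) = z + 4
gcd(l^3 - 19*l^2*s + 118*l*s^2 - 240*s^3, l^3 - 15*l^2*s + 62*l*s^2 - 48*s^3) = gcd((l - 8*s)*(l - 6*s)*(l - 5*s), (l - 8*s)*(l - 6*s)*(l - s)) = l^2 - 14*l*s + 48*s^2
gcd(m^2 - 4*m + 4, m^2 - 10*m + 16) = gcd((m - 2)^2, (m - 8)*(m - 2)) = m - 2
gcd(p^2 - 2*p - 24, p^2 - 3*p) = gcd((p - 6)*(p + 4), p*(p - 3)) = 1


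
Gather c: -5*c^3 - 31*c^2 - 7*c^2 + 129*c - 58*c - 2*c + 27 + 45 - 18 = -5*c^3 - 38*c^2 + 69*c + 54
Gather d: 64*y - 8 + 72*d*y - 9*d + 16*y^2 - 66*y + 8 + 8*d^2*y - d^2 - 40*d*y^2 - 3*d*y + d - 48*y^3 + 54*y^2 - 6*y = d^2*(8*y - 1) + d*(-40*y^2 + 69*y - 8) - 48*y^3 + 70*y^2 - 8*y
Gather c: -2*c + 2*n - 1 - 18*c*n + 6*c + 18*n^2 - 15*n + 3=c*(4 - 18*n) + 18*n^2 - 13*n + 2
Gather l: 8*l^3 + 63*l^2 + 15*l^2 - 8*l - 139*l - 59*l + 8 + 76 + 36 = 8*l^3 + 78*l^2 - 206*l + 120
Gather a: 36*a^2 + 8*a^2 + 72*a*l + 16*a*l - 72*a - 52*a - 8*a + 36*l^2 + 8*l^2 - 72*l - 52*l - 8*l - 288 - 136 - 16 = 44*a^2 + a*(88*l - 132) + 44*l^2 - 132*l - 440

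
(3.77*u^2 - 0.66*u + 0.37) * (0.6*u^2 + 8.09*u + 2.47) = 2.262*u^4 + 30.1033*u^3 + 4.1945*u^2 + 1.3631*u + 0.9139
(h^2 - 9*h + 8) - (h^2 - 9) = 17 - 9*h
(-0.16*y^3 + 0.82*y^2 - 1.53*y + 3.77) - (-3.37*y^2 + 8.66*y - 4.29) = -0.16*y^3 + 4.19*y^2 - 10.19*y + 8.06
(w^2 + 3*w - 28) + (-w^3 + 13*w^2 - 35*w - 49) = -w^3 + 14*w^2 - 32*w - 77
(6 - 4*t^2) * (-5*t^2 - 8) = 20*t^4 + 2*t^2 - 48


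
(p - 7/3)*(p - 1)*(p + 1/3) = p^3 - 3*p^2 + 11*p/9 + 7/9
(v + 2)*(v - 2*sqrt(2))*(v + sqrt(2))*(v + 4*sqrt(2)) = v^4 + 2*v^3 + 3*sqrt(2)*v^3 - 12*v^2 + 6*sqrt(2)*v^2 - 24*v - 16*sqrt(2)*v - 32*sqrt(2)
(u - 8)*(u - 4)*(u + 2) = u^3 - 10*u^2 + 8*u + 64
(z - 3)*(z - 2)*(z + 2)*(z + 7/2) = z^4 + z^3/2 - 29*z^2/2 - 2*z + 42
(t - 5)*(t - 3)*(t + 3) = t^3 - 5*t^2 - 9*t + 45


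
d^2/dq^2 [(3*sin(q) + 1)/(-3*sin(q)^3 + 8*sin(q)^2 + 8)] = (-108*sin(q)^7 + 135*sin(q)^6 + 234*sin(q)^5 - 1516*sin(q)^4 + 936*sin(q)^3 + 1504*sin(q)^2 - 1200*sin(q) - 128)/(-3*sin(q)^3 + 8*sin(q)^2 + 8)^3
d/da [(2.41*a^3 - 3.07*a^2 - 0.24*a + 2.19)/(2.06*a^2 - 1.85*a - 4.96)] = (4.9646*a^4 - 8.917*a^3 - 29.6869*a^2 + 21.4316*a + 5.2419)/(4.2436*a^4 - 7.622*a^3 - 17.0127*a^2 + 18.352*a + 24.6016)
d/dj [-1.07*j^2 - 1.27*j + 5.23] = -2.14*j - 1.27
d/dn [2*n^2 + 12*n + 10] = 4*n + 12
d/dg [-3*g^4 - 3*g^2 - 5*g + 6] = -12*g^3 - 6*g - 5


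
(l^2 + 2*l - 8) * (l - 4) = l^3 - 2*l^2 - 16*l + 32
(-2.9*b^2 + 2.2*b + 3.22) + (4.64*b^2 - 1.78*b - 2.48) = 1.74*b^2 + 0.42*b + 0.74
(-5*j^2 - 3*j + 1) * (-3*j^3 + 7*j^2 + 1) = 15*j^5 - 26*j^4 - 24*j^3 + 2*j^2 - 3*j + 1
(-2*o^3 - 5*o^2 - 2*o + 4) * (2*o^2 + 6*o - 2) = -4*o^5 - 22*o^4 - 30*o^3 + 6*o^2 + 28*o - 8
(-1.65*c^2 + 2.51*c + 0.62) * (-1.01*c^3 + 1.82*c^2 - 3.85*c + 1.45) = 1.6665*c^5 - 5.5381*c^4 + 10.2945*c^3 - 10.9276*c^2 + 1.2525*c + 0.899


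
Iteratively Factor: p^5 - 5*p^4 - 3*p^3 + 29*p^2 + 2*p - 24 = (p - 1)*(p^4 - 4*p^3 - 7*p^2 + 22*p + 24) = (p - 3)*(p - 1)*(p^3 - p^2 - 10*p - 8) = (p - 3)*(p - 1)*(p + 1)*(p^2 - 2*p - 8) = (p - 4)*(p - 3)*(p - 1)*(p + 1)*(p + 2)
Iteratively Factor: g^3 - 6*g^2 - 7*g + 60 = (g - 5)*(g^2 - g - 12) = (g - 5)*(g + 3)*(g - 4)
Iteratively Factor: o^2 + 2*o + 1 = (o + 1)*(o + 1)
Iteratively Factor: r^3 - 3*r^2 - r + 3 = (r + 1)*(r^2 - 4*r + 3) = (r - 3)*(r + 1)*(r - 1)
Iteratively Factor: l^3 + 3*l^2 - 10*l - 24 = (l - 3)*(l^2 + 6*l + 8) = (l - 3)*(l + 2)*(l + 4)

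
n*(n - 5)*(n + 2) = n^3 - 3*n^2 - 10*n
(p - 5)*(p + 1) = p^2 - 4*p - 5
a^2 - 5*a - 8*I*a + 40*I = (a - 5)*(a - 8*I)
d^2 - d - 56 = (d - 8)*(d + 7)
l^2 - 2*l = l*(l - 2)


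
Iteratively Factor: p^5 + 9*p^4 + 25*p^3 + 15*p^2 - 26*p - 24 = (p - 1)*(p^4 + 10*p^3 + 35*p^2 + 50*p + 24) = (p - 1)*(p + 2)*(p^3 + 8*p^2 + 19*p + 12) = (p - 1)*(p + 2)*(p + 4)*(p^2 + 4*p + 3) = (p - 1)*(p + 2)*(p + 3)*(p + 4)*(p + 1)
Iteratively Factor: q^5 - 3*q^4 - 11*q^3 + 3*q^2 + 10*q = (q - 1)*(q^4 - 2*q^3 - 13*q^2 - 10*q) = q*(q - 1)*(q^3 - 2*q^2 - 13*q - 10) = q*(q - 5)*(q - 1)*(q^2 + 3*q + 2) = q*(q - 5)*(q - 1)*(q + 2)*(q + 1)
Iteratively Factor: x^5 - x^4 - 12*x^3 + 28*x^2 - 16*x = (x)*(x^4 - x^3 - 12*x^2 + 28*x - 16) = x*(x + 4)*(x^3 - 5*x^2 + 8*x - 4) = x*(x - 2)*(x + 4)*(x^2 - 3*x + 2) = x*(x - 2)*(x - 1)*(x + 4)*(x - 2)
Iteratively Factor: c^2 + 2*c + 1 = (c + 1)*(c + 1)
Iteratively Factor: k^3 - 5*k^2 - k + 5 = (k - 1)*(k^2 - 4*k - 5) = (k - 5)*(k - 1)*(k + 1)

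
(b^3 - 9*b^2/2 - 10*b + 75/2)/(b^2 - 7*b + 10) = (2*b^2 + b - 15)/(2*(b - 2))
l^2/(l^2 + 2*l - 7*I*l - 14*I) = l^2/(l^2 + l*(2 - 7*I) - 14*I)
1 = 1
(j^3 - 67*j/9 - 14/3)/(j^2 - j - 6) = (j^2 + 3*j + 14/9)/(j + 2)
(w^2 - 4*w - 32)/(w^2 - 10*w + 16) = (w + 4)/(w - 2)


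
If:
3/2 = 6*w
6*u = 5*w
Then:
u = 5/24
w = 1/4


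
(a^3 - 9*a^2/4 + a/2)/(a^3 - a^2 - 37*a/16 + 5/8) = 4*a/(4*a + 5)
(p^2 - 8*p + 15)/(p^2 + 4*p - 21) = (p - 5)/(p + 7)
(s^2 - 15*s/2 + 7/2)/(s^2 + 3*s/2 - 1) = (s - 7)/(s + 2)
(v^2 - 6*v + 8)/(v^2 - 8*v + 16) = (v - 2)/(v - 4)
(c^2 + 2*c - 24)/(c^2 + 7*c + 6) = (c - 4)/(c + 1)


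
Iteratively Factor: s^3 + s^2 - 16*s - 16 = (s + 4)*(s^2 - 3*s - 4) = (s - 4)*(s + 4)*(s + 1)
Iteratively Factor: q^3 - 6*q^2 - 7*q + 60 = (q - 5)*(q^2 - q - 12) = (q - 5)*(q + 3)*(q - 4)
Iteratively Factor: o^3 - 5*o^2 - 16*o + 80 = (o - 4)*(o^2 - o - 20) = (o - 4)*(o + 4)*(o - 5)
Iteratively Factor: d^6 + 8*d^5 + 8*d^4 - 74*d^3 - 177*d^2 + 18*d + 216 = (d + 3)*(d^5 + 5*d^4 - 7*d^3 - 53*d^2 - 18*d + 72) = (d - 3)*(d + 3)*(d^4 + 8*d^3 + 17*d^2 - 2*d - 24) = (d - 3)*(d + 3)^2*(d^3 + 5*d^2 + 2*d - 8) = (d - 3)*(d + 2)*(d + 3)^2*(d^2 + 3*d - 4) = (d - 3)*(d + 2)*(d + 3)^2*(d + 4)*(d - 1)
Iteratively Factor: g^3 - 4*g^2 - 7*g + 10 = (g + 2)*(g^2 - 6*g + 5) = (g - 1)*(g + 2)*(g - 5)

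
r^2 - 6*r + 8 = (r - 4)*(r - 2)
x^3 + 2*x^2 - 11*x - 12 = (x - 3)*(x + 1)*(x + 4)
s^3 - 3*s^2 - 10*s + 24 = (s - 4)*(s - 2)*(s + 3)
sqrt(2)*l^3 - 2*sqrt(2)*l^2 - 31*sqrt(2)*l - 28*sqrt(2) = (l - 7)*(l + 4)*(sqrt(2)*l + sqrt(2))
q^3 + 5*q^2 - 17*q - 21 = (q - 3)*(q + 1)*(q + 7)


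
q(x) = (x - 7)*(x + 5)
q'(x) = 2*x - 2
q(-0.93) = -32.28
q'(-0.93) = -3.86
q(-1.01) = -31.96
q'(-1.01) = -4.02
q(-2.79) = -21.64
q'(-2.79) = -7.58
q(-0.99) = -32.04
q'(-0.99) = -3.98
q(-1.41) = -30.19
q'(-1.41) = -4.82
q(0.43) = -35.68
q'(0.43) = -1.14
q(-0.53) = -33.66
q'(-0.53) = -3.06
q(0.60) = -35.84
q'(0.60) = -0.80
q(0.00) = -35.00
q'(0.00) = -2.00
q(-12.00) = 133.00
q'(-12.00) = -26.00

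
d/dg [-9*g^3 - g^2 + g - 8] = -27*g^2 - 2*g + 1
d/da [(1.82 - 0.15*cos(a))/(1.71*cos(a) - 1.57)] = 2.8767*sin(a)/(1.71*cos(a) - 1.57)^2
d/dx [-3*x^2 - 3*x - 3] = -6*x - 3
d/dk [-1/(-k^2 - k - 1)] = (-2*k - 1)/(k^2 + k + 1)^2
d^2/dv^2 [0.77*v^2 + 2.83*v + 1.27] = 1.54000000000000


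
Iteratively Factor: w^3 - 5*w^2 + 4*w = (w)*(w^2 - 5*w + 4) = w*(w - 1)*(w - 4)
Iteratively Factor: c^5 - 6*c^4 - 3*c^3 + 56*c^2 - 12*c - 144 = (c + 2)*(c^4 - 8*c^3 + 13*c^2 + 30*c - 72) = (c + 2)^2*(c^3 - 10*c^2 + 33*c - 36) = (c - 3)*(c + 2)^2*(c^2 - 7*c + 12) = (c - 3)^2*(c + 2)^2*(c - 4)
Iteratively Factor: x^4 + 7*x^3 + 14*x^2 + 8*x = (x + 1)*(x^3 + 6*x^2 + 8*x) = x*(x + 1)*(x^2 + 6*x + 8) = x*(x + 1)*(x + 2)*(x + 4)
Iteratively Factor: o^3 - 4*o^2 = (o)*(o^2 - 4*o) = o*(o - 4)*(o)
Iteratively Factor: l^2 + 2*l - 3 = (l - 1)*(l + 3)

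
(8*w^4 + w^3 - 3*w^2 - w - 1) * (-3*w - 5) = -24*w^5 - 43*w^4 + 4*w^3 + 18*w^2 + 8*w + 5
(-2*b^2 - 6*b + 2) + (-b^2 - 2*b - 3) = -3*b^2 - 8*b - 1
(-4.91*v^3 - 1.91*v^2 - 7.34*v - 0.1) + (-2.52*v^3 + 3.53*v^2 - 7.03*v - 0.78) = -7.43*v^3 + 1.62*v^2 - 14.37*v - 0.88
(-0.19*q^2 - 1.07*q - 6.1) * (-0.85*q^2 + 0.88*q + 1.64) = 0.1615*q^4 + 0.7423*q^3 + 3.9318*q^2 - 7.1228*q - 10.004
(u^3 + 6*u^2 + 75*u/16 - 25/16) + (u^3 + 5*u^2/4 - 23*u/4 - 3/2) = 2*u^3 + 29*u^2/4 - 17*u/16 - 49/16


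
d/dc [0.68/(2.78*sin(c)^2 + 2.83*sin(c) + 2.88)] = -(3.7808*sin(c) + 1.9244)*cos(c)/(2.78*sin(c)^2 + 2.83*sin(c) + 2.88)^2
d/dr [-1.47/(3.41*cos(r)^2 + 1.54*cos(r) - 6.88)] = -(10.0254*cos(r) + 2.2638)*sin(r)/(3.41*cos(r)^2 + 1.54*cos(r) - 6.88)^2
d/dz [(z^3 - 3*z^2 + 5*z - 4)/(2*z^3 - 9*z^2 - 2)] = (-3*z^4 - 20*z^3 + 63*z^2 - 60*z - 10)/(4*z^6 - 36*z^5 + 81*z^4 - 8*z^3 + 36*z^2 + 4)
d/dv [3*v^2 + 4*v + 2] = 6*v + 4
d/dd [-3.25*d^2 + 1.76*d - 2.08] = 1.76 - 6.5*d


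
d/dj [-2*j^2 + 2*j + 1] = 2 - 4*j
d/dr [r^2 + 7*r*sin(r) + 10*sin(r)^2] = 7*r*cos(r) + 2*r + 7*sin(r) + 10*sin(2*r)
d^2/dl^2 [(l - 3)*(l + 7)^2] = 6*l + 22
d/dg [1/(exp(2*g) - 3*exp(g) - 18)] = (3 - 2*exp(g))*exp(g)/(-exp(2*g) + 3*exp(g) + 18)^2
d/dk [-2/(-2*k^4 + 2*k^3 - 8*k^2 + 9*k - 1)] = 2*(-8*k^3 + 6*k^2 - 16*k + 9)/(2*k^4 - 2*k^3 + 8*k^2 - 9*k + 1)^2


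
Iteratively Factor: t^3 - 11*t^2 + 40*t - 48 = (t - 4)*(t^2 - 7*t + 12) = (t - 4)^2*(t - 3)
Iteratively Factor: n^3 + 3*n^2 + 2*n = (n)*(n^2 + 3*n + 2) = n*(n + 2)*(n + 1)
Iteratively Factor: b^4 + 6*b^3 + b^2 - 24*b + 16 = (b - 1)*(b^3 + 7*b^2 + 8*b - 16) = (b - 1)*(b + 4)*(b^2 + 3*b - 4) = (b - 1)^2*(b + 4)*(b + 4)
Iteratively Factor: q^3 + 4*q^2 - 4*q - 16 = (q - 2)*(q^2 + 6*q + 8) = (q - 2)*(q + 2)*(q + 4)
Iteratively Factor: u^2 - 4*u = (u)*(u - 4)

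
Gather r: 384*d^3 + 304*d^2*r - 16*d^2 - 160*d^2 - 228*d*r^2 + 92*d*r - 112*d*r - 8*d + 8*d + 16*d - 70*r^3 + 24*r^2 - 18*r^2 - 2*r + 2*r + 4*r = 384*d^3 - 176*d^2 + 16*d - 70*r^3 + r^2*(6 - 228*d) + r*(304*d^2 - 20*d + 4)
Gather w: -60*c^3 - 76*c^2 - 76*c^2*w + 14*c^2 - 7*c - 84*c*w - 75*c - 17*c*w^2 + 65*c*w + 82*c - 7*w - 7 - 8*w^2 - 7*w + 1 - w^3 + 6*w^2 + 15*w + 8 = -60*c^3 - 62*c^2 - w^3 + w^2*(-17*c - 2) + w*(-76*c^2 - 19*c + 1) + 2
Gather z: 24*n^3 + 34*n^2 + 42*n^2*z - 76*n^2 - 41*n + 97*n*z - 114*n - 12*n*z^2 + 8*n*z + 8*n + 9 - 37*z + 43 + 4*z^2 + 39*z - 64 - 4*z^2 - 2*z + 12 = 24*n^3 - 42*n^2 - 12*n*z^2 - 147*n + z*(42*n^2 + 105*n)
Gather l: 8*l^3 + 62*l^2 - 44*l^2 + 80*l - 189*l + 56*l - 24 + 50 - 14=8*l^3 + 18*l^2 - 53*l + 12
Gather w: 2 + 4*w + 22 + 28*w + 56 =32*w + 80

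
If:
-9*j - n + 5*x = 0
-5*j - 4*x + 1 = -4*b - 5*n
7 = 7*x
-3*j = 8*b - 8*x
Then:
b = 167/206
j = 52/103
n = 47/103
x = 1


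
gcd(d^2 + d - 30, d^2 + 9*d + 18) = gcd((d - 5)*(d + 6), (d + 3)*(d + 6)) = d + 6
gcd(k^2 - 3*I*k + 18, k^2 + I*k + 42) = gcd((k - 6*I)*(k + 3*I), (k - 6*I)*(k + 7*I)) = k - 6*I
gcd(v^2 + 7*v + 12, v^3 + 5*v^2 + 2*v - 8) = v + 4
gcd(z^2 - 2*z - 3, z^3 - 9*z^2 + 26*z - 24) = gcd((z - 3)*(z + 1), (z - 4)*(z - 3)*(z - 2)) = z - 3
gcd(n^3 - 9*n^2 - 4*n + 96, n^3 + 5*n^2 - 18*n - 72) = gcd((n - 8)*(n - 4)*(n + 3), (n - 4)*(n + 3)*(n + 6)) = n^2 - n - 12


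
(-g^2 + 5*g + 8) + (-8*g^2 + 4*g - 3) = -9*g^2 + 9*g + 5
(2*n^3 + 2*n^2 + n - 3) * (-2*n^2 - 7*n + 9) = -4*n^5 - 18*n^4 + 2*n^3 + 17*n^2 + 30*n - 27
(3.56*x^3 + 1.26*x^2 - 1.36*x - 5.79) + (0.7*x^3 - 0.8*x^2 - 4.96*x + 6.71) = 4.26*x^3 + 0.46*x^2 - 6.32*x + 0.92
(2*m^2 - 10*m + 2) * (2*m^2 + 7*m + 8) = 4*m^4 - 6*m^3 - 50*m^2 - 66*m + 16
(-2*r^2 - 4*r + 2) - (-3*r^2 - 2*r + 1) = r^2 - 2*r + 1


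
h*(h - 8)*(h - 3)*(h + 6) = h^4 - 5*h^3 - 42*h^2 + 144*h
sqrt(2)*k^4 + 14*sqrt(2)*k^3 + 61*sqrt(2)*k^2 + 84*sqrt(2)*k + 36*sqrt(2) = (k + 1)*(k + 6)^2*(sqrt(2)*k + sqrt(2))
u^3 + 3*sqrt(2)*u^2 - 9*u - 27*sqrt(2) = (u - 3)*(u + 3)*(u + 3*sqrt(2))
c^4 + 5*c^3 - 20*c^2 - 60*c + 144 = (c - 3)*(c - 2)*(c + 4)*(c + 6)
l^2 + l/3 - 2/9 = (l - 1/3)*(l + 2/3)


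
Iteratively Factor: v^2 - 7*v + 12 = (v - 4)*(v - 3)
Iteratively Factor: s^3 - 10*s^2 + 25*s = (s - 5)*(s^2 - 5*s) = (s - 5)^2*(s)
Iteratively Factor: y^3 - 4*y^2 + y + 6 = (y - 3)*(y^2 - y - 2) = (y - 3)*(y + 1)*(y - 2)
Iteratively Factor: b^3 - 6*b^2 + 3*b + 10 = (b - 5)*(b^2 - b - 2) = (b - 5)*(b - 2)*(b + 1)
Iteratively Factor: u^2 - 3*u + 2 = (u - 1)*(u - 2)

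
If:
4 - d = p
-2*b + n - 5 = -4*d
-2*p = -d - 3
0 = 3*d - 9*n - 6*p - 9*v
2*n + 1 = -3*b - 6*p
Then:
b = -5/3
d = 5/3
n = -5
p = 7/3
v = 4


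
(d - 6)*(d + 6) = d^2 - 36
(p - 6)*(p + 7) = p^2 + p - 42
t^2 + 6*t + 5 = (t + 1)*(t + 5)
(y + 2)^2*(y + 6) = y^3 + 10*y^2 + 28*y + 24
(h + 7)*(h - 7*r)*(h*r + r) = h^3*r - 7*h^2*r^2 + 8*h^2*r - 56*h*r^2 + 7*h*r - 49*r^2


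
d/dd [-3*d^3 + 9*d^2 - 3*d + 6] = -9*d^2 + 18*d - 3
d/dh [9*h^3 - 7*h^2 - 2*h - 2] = 27*h^2 - 14*h - 2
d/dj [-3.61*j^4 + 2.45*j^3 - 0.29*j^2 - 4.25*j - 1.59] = -14.44*j^3 + 7.35*j^2 - 0.58*j - 4.25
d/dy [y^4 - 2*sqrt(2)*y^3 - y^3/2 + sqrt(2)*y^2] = y*(8*y^2 - 12*sqrt(2)*y - 3*y + 4*sqrt(2))/2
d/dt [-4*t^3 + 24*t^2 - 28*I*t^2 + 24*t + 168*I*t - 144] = -12*t^2 + t*(48 - 56*I) + 24 + 168*I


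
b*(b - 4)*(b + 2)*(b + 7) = b^4 + 5*b^3 - 22*b^2 - 56*b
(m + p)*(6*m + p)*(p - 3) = 6*m^2*p - 18*m^2 + 7*m*p^2 - 21*m*p + p^3 - 3*p^2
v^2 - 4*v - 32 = (v - 8)*(v + 4)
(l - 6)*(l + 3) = l^2 - 3*l - 18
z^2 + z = z*(z + 1)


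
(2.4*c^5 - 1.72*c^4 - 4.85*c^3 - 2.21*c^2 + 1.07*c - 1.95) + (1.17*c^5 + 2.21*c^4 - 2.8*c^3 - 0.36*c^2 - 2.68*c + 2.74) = 3.57*c^5 + 0.49*c^4 - 7.65*c^3 - 2.57*c^2 - 1.61*c + 0.79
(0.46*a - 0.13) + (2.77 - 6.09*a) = 2.64 - 5.63*a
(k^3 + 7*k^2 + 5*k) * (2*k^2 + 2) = 2*k^5 + 14*k^4 + 12*k^3 + 14*k^2 + 10*k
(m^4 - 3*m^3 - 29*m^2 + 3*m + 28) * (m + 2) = m^5 - m^4 - 35*m^3 - 55*m^2 + 34*m + 56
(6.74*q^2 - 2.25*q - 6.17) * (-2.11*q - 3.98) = -14.2214*q^3 - 22.0777*q^2 + 21.9737*q + 24.5566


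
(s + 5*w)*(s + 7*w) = s^2 + 12*s*w + 35*w^2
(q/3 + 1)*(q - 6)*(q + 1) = q^3/3 - 2*q^2/3 - 7*q - 6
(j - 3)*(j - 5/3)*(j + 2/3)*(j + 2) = j^4 - 2*j^3 - 55*j^2/9 + 64*j/9 + 20/3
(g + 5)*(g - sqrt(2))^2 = g^3 - 2*sqrt(2)*g^2 + 5*g^2 - 10*sqrt(2)*g + 2*g + 10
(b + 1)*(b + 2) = b^2 + 3*b + 2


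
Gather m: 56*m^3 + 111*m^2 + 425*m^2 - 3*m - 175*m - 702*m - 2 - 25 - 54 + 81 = 56*m^3 + 536*m^2 - 880*m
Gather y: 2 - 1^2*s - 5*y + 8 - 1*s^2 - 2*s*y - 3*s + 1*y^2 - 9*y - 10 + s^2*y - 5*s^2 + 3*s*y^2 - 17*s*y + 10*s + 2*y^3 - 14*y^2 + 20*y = -6*s^2 + 6*s + 2*y^3 + y^2*(3*s - 13) + y*(s^2 - 19*s + 6)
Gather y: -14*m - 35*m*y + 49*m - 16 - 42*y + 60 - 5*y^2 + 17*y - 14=35*m - 5*y^2 + y*(-35*m - 25) + 30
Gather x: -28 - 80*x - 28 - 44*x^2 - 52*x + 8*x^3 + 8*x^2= 8*x^3 - 36*x^2 - 132*x - 56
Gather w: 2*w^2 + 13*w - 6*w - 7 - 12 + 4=2*w^2 + 7*w - 15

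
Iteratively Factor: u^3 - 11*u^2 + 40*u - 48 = (u - 4)*(u^2 - 7*u + 12) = (u - 4)^2*(u - 3)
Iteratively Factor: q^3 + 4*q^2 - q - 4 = (q + 4)*(q^2 - 1) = (q + 1)*(q + 4)*(q - 1)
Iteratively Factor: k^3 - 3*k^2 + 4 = (k - 2)*(k^2 - k - 2) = (k - 2)*(k + 1)*(k - 2)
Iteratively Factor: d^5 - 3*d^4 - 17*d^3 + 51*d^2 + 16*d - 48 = (d - 3)*(d^4 - 17*d^2 + 16) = (d - 4)*(d - 3)*(d^3 + 4*d^2 - d - 4) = (d - 4)*(d - 3)*(d + 1)*(d^2 + 3*d - 4) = (d - 4)*(d - 3)*(d - 1)*(d + 1)*(d + 4)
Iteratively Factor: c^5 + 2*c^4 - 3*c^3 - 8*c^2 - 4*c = (c)*(c^4 + 2*c^3 - 3*c^2 - 8*c - 4) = c*(c + 1)*(c^3 + c^2 - 4*c - 4) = c*(c + 1)*(c + 2)*(c^2 - c - 2) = c*(c - 2)*(c + 1)*(c + 2)*(c + 1)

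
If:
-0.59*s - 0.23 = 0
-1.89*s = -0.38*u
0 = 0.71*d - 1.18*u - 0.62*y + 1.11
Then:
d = 0.873239436619718*y - 4.78576723498888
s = -0.39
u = -1.94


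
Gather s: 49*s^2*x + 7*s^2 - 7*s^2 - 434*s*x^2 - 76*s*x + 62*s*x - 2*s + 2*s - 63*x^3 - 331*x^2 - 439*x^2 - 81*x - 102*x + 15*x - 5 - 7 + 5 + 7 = 49*s^2*x + s*(-434*x^2 - 14*x) - 63*x^3 - 770*x^2 - 168*x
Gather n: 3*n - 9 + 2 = 3*n - 7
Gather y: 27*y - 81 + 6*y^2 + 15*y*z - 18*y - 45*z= 6*y^2 + y*(15*z + 9) - 45*z - 81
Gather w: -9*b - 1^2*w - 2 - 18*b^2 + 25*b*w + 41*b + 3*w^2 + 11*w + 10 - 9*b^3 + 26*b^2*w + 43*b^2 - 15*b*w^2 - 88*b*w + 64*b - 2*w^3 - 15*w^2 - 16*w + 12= -9*b^3 + 25*b^2 + 96*b - 2*w^3 + w^2*(-15*b - 12) + w*(26*b^2 - 63*b - 6) + 20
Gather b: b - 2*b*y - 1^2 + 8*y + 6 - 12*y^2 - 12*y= b*(1 - 2*y) - 12*y^2 - 4*y + 5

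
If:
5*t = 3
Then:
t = 3/5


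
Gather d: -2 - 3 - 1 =-6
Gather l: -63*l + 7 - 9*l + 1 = 8 - 72*l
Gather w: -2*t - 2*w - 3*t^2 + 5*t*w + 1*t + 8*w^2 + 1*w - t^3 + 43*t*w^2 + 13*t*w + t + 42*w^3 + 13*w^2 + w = -t^3 - 3*t^2 + 18*t*w + 42*w^3 + w^2*(43*t + 21)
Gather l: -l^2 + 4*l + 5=-l^2 + 4*l + 5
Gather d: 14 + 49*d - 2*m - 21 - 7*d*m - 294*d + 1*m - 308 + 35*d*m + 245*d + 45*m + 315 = 28*d*m + 44*m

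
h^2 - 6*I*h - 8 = (h - 4*I)*(h - 2*I)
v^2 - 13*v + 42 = (v - 7)*(v - 6)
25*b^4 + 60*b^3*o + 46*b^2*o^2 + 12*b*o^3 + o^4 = (b + o)^2*(5*b + o)^2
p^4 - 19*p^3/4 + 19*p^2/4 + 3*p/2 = p*(p - 3)*(p - 2)*(p + 1/4)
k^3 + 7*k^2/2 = k^2*(k + 7/2)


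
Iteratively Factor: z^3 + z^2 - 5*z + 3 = (z - 1)*(z^2 + 2*z - 3) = (z - 1)^2*(z + 3)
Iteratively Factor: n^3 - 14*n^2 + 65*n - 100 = (n - 5)*(n^2 - 9*n + 20) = (n - 5)^2*(n - 4)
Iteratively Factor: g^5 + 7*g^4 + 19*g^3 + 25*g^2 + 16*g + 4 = (g + 1)*(g^4 + 6*g^3 + 13*g^2 + 12*g + 4) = (g + 1)*(g + 2)*(g^3 + 4*g^2 + 5*g + 2) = (g + 1)^2*(g + 2)*(g^2 + 3*g + 2) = (g + 1)^3*(g + 2)*(g + 2)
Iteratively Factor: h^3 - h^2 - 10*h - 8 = (h - 4)*(h^2 + 3*h + 2) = (h - 4)*(h + 1)*(h + 2)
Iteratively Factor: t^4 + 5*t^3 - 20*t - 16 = (t - 2)*(t^3 + 7*t^2 + 14*t + 8) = (t - 2)*(t + 1)*(t^2 + 6*t + 8) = (t - 2)*(t + 1)*(t + 2)*(t + 4)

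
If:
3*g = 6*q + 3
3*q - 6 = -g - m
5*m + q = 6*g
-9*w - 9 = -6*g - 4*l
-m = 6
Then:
No Solution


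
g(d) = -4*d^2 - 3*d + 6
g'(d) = -8*d - 3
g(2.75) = -32.50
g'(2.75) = -25.00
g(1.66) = -10.00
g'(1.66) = -16.28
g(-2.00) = -4.00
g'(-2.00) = 13.00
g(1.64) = -9.68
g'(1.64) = -16.12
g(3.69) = -59.53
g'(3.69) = -32.52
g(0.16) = 5.42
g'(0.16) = -4.28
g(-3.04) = -21.85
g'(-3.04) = 21.32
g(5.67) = -139.61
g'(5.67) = -48.36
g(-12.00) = -534.00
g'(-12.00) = 93.00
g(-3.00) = -21.00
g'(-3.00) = 21.00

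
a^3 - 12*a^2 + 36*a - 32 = (a - 8)*(a - 2)^2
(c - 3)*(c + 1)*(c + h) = c^3 + c^2*h - 2*c^2 - 2*c*h - 3*c - 3*h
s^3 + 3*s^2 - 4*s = s*(s - 1)*(s + 4)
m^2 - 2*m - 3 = (m - 3)*(m + 1)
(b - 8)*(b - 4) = b^2 - 12*b + 32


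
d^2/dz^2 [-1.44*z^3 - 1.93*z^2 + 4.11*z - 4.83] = -8.64*z - 3.86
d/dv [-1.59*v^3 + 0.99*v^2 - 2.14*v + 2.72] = -4.77*v^2 + 1.98*v - 2.14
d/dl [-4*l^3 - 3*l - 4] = -12*l^2 - 3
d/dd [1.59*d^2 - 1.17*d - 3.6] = 3.18*d - 1.17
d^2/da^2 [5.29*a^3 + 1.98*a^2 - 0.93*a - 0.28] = 31.74*a + 3.96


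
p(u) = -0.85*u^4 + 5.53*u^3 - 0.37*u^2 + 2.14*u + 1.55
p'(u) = -3.4*u^3 + 16.59*u^2 - 0.74*u + 2.14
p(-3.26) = -296.95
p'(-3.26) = 298.66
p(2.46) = 55.77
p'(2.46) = 50.10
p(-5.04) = -1275.06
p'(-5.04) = 862.56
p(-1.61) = -31.64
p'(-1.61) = 60.52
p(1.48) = 17.76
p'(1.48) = 26.36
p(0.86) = 6.17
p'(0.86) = 11.61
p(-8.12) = -6696.16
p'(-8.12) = 2922.32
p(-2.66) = -153.40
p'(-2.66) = 185.48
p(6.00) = 93.95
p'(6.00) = -139.46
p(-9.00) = -9655.90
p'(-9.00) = 3831.19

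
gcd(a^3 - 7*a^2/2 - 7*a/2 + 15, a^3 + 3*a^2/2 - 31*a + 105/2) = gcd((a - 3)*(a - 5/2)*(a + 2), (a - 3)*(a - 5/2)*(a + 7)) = a^2 - 11*a/2 + 15/2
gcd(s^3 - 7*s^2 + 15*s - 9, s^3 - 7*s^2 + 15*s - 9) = s^3 - 7*s^2 + 15*s - 9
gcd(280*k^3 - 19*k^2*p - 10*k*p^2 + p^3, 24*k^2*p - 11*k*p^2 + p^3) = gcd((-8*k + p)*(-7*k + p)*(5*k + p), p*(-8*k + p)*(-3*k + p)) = -8*k + p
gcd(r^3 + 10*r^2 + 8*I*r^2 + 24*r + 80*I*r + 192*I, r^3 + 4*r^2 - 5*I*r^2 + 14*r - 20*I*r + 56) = r + 4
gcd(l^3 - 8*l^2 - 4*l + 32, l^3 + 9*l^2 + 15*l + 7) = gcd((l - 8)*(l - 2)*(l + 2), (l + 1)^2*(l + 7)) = 1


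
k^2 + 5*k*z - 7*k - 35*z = (k - 7)*(k + 5*z)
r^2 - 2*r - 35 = (r - 7)*(r + 5)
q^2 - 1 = (q - 1)*(q + 1)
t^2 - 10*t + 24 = (t - 6)*(t - 4)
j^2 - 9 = (j - 3)*(j + 3)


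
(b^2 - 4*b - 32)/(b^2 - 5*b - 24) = (b + 4)/(b + 3)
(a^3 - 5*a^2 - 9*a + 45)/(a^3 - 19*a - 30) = (a - 3)/(a + 2)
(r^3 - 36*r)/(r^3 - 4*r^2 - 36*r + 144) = r/(r - 4)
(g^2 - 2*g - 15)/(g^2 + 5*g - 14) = (g^2 - 2*g - 15)/(g^2 + 5*g - 14)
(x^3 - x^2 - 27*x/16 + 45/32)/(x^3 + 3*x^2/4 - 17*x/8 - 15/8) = (x - 3/4)/(x + 1)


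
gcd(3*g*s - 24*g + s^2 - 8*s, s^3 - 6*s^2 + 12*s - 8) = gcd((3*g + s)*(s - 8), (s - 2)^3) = 1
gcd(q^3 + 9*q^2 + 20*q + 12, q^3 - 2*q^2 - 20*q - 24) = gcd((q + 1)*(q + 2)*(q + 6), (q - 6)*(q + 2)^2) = q + 2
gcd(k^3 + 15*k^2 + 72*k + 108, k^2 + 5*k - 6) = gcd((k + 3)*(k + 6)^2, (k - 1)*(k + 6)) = k + 6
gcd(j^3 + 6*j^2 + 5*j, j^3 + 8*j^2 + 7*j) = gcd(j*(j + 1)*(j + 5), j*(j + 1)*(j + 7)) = j^2 + j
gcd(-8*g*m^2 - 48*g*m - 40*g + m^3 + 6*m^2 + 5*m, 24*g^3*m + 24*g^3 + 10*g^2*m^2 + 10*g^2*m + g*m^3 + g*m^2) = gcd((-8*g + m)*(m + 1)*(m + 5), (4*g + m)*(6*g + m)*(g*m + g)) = m + 1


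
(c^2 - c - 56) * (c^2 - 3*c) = c^4 - 4*c^3 - 53*c^2 + 168*c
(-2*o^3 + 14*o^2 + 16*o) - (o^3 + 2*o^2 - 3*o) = -3*o^3 + 12*o^2 + 19*o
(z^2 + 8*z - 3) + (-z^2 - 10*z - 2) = -2*z - 5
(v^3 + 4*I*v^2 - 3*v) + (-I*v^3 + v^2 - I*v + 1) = v^3 - I*v^3 + v^2 + 4*I*v^2 - 3*v - I*v + 1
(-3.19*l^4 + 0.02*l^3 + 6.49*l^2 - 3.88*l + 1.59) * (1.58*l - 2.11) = -5.0402*l^5 + 6.7625*l^4 + 10.212*l^3 - 19.8243*l^2 + 10.699*l - 3.3549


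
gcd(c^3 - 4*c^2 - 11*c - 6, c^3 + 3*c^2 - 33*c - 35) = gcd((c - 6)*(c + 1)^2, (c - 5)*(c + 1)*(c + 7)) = c + 1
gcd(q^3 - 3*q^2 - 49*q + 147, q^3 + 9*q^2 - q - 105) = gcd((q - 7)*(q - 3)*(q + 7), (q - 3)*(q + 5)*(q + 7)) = q^2 + 4*q - 21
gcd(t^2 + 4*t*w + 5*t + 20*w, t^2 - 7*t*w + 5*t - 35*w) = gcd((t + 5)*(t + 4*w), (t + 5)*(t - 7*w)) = t + 5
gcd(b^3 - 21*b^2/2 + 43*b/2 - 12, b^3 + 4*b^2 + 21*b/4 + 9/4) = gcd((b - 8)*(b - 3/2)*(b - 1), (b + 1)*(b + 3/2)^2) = 1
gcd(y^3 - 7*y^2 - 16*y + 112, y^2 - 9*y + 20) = y - 4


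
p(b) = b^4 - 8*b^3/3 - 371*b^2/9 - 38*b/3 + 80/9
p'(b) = 4*b^3 - 8*b^2 - 742*b/9 - 38/3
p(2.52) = -287.16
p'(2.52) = -207.22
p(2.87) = -362.20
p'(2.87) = -220.62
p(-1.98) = -91.57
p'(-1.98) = 88.16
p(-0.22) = 9.71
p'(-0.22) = 5.04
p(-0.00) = 8.89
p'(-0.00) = -12.67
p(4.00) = -616.00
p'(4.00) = -214.44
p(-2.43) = -130.61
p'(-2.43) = 83.04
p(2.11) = -206.59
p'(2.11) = -184.67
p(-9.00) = 5288.89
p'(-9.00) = -2834.67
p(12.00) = 10048.89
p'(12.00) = 4758.00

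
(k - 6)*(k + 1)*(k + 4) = k^3 - k^2 - 26*k - 24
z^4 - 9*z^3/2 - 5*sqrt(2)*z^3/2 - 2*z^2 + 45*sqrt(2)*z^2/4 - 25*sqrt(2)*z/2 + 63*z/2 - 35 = (z - 5/2)*(z - 2)*(z - 7*sqrt(2)/2)*(z + sqrt(2))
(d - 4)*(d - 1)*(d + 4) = d^3 - d^2 - 16*d + 16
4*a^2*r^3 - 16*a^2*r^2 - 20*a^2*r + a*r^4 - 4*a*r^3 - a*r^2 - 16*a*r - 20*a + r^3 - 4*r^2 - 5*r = (4*a + r)*(r - 5)*(r + 1)*(a*r + 1)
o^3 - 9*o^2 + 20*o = o*(o - 5)*(o - 4)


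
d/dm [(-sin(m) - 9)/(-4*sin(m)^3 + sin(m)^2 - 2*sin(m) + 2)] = (-8*sin(m)^3 - 107*sin(m)^2 + 18*sin(m) - 20)*cos(m)/(4*sin(m)^3 - sin(m)^2 + 2*sin(m) - 2)^2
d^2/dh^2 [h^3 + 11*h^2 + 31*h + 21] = 6*h + 22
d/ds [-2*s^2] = -4*s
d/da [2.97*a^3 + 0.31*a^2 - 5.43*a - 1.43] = 8.91*a^2 + 0.62*a - 5.43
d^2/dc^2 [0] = 0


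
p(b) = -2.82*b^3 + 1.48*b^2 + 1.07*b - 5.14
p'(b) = -8.46*b^2 + 2.96*b + 1.07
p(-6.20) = 717.20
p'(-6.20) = -342.48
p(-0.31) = -5.25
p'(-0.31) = -0.66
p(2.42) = -33.85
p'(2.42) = -41.31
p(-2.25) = 32.07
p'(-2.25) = -48.42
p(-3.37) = 115.99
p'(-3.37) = -104.98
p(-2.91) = 73.77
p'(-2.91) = -79.18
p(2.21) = -25.99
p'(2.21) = -33.71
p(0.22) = -4.86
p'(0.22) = 1.31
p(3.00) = -64.75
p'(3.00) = -66.19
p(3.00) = -64.75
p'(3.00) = -66.19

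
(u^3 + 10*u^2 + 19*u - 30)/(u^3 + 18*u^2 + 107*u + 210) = (u - 1)/(u + 7)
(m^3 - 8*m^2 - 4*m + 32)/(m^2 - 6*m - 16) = m - 2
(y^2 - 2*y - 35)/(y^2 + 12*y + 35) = (y - 7)/(y + 7)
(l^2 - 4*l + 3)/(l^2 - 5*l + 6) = (l - 1)/(l - 2)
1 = 1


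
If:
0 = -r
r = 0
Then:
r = 0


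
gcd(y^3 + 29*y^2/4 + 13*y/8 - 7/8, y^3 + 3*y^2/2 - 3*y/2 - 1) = y + 1/2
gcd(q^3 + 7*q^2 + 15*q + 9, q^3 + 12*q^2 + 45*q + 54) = q^2 + 6*q + 9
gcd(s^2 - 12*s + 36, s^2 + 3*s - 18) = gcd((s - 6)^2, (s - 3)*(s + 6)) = 1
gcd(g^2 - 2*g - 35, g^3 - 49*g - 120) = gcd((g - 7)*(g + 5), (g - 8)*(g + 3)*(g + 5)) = g + 5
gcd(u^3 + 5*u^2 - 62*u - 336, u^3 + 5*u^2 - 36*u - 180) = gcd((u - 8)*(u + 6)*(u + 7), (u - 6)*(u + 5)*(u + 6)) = u + 6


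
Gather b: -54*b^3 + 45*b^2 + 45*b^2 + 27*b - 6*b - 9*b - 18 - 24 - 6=-54*b^3 + 90*b^2 + 12*b - 48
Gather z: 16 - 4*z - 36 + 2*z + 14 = -2*z - 6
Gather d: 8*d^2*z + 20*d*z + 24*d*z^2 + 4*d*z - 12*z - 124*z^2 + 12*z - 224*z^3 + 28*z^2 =8*d^2*z + d*(24*z^2 + 24*z) - 224*z^3 - 96*z^2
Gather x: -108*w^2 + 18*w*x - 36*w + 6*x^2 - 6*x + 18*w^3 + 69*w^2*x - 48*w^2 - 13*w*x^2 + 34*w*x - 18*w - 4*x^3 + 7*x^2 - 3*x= 18*w^3 - 156*w^2 - 54*w - 4*x^3 + x^2*(13 - 13*w) + x*(69*w^2 + 52*w - 9)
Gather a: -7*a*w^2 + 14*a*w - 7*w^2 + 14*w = a*(-7*w^2 + 14*w) - 7*w^2 + 14*w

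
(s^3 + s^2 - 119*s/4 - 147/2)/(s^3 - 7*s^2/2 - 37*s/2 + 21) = (s + 7/2)/(s - 1)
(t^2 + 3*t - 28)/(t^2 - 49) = (t - 4)/(t - 7)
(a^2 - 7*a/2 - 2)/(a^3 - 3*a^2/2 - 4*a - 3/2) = (a - 4)/(a^2 - 2*a - 3)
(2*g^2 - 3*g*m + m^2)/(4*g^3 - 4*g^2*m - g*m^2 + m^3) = 1/(2*g + m)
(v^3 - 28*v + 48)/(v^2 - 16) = (v^2 + 4*v - 12)/(v + 4)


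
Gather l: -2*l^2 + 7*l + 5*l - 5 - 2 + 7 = -2*l^2 + 12*l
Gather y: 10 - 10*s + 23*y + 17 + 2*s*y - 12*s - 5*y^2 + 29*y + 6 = -22*s - 5*y^2 + y*(2*s + 52) + 33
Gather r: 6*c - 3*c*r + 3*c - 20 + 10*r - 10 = 9*c + r*(10 - 3*c) - 30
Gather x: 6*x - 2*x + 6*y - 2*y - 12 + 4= 4*x + 4*y - 8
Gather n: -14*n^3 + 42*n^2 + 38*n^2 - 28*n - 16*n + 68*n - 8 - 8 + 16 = -14*n^3 + 80*n^2 + 24*n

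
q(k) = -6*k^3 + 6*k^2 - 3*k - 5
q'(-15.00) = -4233.00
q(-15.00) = 21640.00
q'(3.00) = -129.00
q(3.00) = -122.00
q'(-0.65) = -18.40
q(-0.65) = 1.13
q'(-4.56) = -432.00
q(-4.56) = 702.35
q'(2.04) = -53.43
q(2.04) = -37.09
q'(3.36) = -165.89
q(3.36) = -174.94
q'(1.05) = -10.24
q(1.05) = -8.48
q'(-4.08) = -351.60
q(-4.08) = 514.62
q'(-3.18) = -223.18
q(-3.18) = 258.16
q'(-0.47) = -12.62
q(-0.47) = -1.64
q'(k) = -18*k^2 + 12*k - 3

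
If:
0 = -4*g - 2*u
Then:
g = -u/2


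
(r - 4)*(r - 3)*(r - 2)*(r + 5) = r^4 - 4*r^3 - 19*r^2 + 106*r - 120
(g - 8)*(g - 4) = g^2 - 12*g + 32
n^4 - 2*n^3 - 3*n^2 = n^2*(n - 3)*(n + 1)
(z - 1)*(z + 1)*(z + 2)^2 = z^4 + 4*z^3 + 3*z^2 - 4*z - 4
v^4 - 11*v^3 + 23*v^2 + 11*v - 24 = (v - 8)*(v - 3)*(v - 1)*(v + 1)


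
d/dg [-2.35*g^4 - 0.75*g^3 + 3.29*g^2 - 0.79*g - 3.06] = -9.4*g^3 - 2.25*g^2 + 6.58*g - 0.79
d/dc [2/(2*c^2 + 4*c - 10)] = 2*(-c - 1)/(c^2 + 2*c - 5)^2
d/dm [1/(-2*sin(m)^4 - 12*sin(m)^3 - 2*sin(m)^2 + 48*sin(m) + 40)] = (2*sin(m)^3 + 9*sin(m)^2 + sin(m) - 12)*cos(m)/(sin(m)^4 + 6*sin(m)^3 + sin(m)^2 - 24*sin(m) - 20)^2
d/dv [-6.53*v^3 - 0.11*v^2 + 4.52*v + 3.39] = -19.59*v^2 - 0.22*v + 4.52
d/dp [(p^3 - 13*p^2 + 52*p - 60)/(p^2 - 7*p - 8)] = (p^4 - 14*p^3 + 15*p^2 + 328*p - 836)/(p^4 - 14*p^3 + 33*p^2 + 112*p + 64)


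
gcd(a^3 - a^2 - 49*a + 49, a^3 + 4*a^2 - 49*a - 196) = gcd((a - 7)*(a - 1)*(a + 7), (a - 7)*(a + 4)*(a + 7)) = a^2 - 49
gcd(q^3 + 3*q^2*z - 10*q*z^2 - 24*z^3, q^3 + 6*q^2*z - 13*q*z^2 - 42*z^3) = -q^2 + q*z + 6*z^2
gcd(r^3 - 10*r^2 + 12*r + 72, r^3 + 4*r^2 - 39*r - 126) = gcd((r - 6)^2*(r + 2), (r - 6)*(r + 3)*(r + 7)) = r - 6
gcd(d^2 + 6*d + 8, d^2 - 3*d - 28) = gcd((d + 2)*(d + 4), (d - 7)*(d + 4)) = d + 4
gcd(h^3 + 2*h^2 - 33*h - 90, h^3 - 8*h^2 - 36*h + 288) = h - 6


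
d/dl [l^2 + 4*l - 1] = 2*l + 4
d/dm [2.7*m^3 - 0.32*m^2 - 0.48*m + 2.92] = 8.1*m^2 - 0.64*m - 0.48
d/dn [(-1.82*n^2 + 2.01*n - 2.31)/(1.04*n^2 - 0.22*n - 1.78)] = (-1.69*n^2 + 11.284*n - 4.086)/(1.0816*n^4 - 0.4576*n^3 - 3.654*n^2 + 0.7832*n + 3.1684)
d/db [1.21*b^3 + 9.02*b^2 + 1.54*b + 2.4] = 3.63*b^2 + 18.04*b + 1.54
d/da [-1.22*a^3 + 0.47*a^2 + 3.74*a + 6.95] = -3.66*a^2 + 0.94*a + 3.74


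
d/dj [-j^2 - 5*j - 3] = -2*j - 5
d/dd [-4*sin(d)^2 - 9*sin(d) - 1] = -(8*sin(d) + 9)*cos(d)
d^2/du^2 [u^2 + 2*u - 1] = 2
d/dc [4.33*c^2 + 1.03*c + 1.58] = 8.66*c + 1.03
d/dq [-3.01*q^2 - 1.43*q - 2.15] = -6.02*q - 1.43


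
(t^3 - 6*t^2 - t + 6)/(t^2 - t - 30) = (t^2 - 1)/(t + 5)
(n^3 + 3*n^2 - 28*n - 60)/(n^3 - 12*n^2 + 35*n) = (n^2 + 8*n + 12)/(n*(n - 7))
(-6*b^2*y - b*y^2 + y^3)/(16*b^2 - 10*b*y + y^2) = y*(-6*b^2 - b*y + y^2)/(16*b^2 - 10*b*y + y^2)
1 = 1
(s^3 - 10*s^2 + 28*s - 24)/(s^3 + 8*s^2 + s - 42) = (s^2 - 8*s + 12)/(s^2 + 10*s + 21)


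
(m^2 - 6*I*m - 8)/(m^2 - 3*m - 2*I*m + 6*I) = (m - 4*I)/(m - 3)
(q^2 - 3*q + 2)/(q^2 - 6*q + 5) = (q - 2)/(q - 5)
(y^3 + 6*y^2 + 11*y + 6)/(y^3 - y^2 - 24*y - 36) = (y + 1)/(y - 6)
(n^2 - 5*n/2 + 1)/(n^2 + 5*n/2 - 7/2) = (2*n^2 - 5*n + 2)/(2*n^2 + 5*n - 7)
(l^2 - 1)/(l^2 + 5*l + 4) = (l - 1)/(l + 4)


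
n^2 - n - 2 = (n - 2)*(n + 1)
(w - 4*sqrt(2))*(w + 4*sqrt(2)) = w^2 - 32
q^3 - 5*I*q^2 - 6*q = q*(q - 3*I)*(q - 2*I)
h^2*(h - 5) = h^3 - 5*h^2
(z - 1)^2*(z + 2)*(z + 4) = z^4 + 4*z^3 - 3*z^2 - 10*z + 8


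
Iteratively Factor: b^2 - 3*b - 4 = (b + 1)*(b - 4)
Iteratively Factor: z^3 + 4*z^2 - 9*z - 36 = (z + 3)*(z^2 + z - 12) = (z + 3)*(z + 4)*(z - 3)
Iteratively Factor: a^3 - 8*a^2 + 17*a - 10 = (a - 1)*(a^2 - 7*a + 10) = (a - 2)*(a - 1)*(a - 5)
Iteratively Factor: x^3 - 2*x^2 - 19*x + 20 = (x - 1)*(x^2 - x - 20) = (x - 1)*(x + 4)*(x - 5)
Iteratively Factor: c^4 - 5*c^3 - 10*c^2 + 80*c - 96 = (c - 4)*(c^3 - c^2 - 14*c + 24) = (c - 4)*(c - 3)*(c^2 + 2*c - 8) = (c - 4)*(c - 3)*(c + 4)*(c - 2)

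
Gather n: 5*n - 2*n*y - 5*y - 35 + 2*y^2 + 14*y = n*(5 - 2*y) + 2*y^2 + 9*y - 35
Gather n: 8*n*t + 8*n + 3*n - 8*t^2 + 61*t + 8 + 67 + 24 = n*(8*t + 11) - 8*t^2 + 61*t + 99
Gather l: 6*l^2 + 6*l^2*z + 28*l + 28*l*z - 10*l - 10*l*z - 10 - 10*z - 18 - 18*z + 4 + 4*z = l^2*(6*z + 6) + l*(18*z + 18) - 24*z - 24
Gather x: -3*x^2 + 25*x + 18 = -3*x^2 + 25*x + 18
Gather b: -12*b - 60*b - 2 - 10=-72*b - 12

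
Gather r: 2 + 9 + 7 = 18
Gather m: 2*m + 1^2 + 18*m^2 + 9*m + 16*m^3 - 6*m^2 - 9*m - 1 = 16*m^3 + 12*m^2 + 2*m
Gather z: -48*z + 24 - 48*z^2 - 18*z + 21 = -48*z^2 - 66*z + 45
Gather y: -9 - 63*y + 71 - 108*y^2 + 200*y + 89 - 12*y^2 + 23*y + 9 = -120*y^2 + 160*y + 160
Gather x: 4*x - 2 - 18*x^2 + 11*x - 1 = -18*x^2 + 15*x - 3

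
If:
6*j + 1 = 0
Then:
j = -1/6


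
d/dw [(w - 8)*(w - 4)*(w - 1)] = 3*w^2 - 26*w + 44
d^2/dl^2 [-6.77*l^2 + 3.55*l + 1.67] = -13.5400000000000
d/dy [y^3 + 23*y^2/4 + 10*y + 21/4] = 3*y^2 + 23*y/2 + 10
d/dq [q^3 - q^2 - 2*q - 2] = 3*q^2 - 2*q - 2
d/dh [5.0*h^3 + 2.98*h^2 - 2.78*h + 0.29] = 15.0*h^2 + 5.96*h - 2.78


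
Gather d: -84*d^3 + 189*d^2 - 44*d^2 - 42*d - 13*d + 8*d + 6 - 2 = -84*d^3 + 145*d^2 - 47*d + 4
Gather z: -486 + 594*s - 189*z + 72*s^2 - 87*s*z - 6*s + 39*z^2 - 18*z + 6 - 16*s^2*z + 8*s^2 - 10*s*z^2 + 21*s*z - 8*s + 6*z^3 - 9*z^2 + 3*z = 80*s^2 + 580*s + 6*z^3 + z^2*(30 - 10*s) + z*(-16*s^2 - 66*s - 204) - 480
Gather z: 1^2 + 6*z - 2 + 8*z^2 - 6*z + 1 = 8*z^2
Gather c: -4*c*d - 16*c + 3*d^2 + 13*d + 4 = c*(-4*d - 16) + 3*d^2 + 13*d + 4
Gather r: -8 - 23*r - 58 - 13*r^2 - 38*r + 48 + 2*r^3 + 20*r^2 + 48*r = 2*r^3 + 7*r^2 - 13*r - 18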